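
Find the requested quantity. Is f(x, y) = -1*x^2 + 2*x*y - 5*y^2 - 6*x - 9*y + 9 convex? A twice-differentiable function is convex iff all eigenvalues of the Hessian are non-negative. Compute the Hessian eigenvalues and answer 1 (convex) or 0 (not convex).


The Hessian of f(x,y) = -1*x^2 + 2*x*y - 5*y^2 - 6*x - 9*y + 9 is:
H = [[-2, 2], [2, -10]]
Trace = -2 - 10 = -12
Determinant = -2*-10 - (2)^2 = 16
Discriminant = (-12)^2 - 4*16 = 80.0
Eigenvalues: lambda_1 = -10.4721, lambda_2 = -1.5279
The function is not convex.

0


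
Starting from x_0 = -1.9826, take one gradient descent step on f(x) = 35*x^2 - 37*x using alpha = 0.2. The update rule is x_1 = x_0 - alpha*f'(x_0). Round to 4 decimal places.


We compute the gradient at x_0 and apply the update.
f'(x) = 70*x - 37
f'(-1.9826) = 70*-1.9826 - 37 = -175.782
x_1 = -1.9826 - 0.2*-175.782 = 33.1738


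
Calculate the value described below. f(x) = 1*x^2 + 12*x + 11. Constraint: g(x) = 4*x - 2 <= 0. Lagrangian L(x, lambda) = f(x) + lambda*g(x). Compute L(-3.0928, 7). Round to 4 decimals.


Step 1: Evaluate f(x).
f(-3.0928) = 1*(-3.0928)^2 + 12*(-3.0928) + 11 = -16.5482
Step 2: Evaluate g(x).
g(-3.0928) = 4*-3.0928 - 2 = -14.3712
Step 3: Compute Lagrangian.
L = -16.5482 + 7*-14.3712 = -117.1466


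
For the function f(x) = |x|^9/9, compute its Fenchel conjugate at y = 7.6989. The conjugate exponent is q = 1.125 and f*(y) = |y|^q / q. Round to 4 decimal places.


The conjugate exponent q satisfies 1/p + 1/q = 1.
p = 9, so q = 9/(9 - 1) = 1.125
|y|^q = 7.6989^1.125 = 9.9365
f*(7.6989) = 9.9365 / 1.125 = 8.8324


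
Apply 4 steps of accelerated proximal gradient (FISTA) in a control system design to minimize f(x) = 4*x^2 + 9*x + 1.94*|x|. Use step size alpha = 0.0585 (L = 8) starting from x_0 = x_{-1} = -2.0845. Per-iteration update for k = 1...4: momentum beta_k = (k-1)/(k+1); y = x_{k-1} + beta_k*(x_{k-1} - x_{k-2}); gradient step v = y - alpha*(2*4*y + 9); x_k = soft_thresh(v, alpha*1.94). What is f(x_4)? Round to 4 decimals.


FISTA on f(x) = 4*x^2 + 9*x + 1.94*|x|
L = 8, alpha = 0.0585
Iteration 1: beta = 0.0, y = -2.0845 + 0.0*(-2.0845 + 2.0845) = -2.0845
  grad(y) = -7.676, v = y - alpha*grad = -1.6355
  prox(v) = soft_thresh(-1.6355, 0.1135) = -1.522
Iteration 2: beta = 0.3333, y = -1.522 + 0.3333*(-1.522 + 2.0845) = -1.3345
  grad(y) = -1.6756, v = y - alpha*grad = -1.2364
  prox(v) = soft_thresh(-1.2364, 0.1135) = -1.1229
Iteration 3: beta = 0.5, y = -1.1229 + 0.5*(-1.1229 + 1.522) = -0.9234
  grad(y) = 1.6126, v = y - alpha*grad = -1.0178
  prox(v) = soft_thresh(-1.0178, 0.1135) = -0.9043
Iteration 4: beta = 0.6, y = -0.9043 + 0.6*(-0.9043 + 1.1229) = -0.7731
  grad(y) = 2.8154, v = y - alpha*grad = -0.9378
  prox(v) = soft_thresh(-0.9378, 0.1135) = -0.8243
f(x_4) = 4*(-0.8243)^2 + 9*(-0.8243) + 1.94*|-0.8243| = -3.1017


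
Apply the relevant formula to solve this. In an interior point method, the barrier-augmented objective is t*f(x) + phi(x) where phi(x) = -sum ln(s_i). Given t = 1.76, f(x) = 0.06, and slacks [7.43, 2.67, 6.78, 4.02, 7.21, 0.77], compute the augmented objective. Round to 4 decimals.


Step 1: Compute log-barrier.
ln values: [2.0055, 0.9821, 1.914, 1.3913, 1.9755, -0.2614]
phi = -(2.0055 + 0.9821 + 1.914 + 1.3913 + 1.9755 - 0.2614) = -8.007
Step 2: Compute augmented objective.
t*f(x) = 1.76*0.06 = 0.1056
Total = 0.1056 - 8.007 = -7.9014


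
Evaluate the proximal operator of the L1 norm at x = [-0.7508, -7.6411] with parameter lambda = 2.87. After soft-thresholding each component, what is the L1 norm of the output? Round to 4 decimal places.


Soft-thresholding with lambda = 2.87:
prox(-0.7508) = sign(-0.7508)*max(|-0.7508| - 2.87, 0) = 0.0
prox(-7.6411) = sign(-7.6411)*max(|-7.6411| - 2.87, 0) = -4.7711
prox(x) = [0.0, -4.7711]
||prox(x)||_1 = 0.0 + 4.7711 = 4.7711


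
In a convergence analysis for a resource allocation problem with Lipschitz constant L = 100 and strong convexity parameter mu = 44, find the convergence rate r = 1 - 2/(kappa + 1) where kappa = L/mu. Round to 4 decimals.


Step 1: Compute the condition number.
kappa = L/mu = 100/44 = 2.2727
Step 2: Compute the convergence rate.
r = 1 - 2/(kappa + 1) = 1 - 2*mu/(L + mu) = (L - mu)/(L + mu) = 56/144 = 0.3889


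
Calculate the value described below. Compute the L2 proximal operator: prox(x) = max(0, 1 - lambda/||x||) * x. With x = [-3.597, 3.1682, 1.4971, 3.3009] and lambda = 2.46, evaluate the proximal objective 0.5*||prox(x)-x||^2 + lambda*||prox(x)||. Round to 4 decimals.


Step 1: Compute ||x||.
||x|| = 6.0094
Step 2: Compute scaling factor.
scale = max(0, 1 - 2.46/6.0094) = 0.5906
Step 3: prox(x) = [-2.1245, 1.8713, 0.8843, 1.9497]
||prox(x)|| = 3.5494
Step 4: Proximal objective.
0.5*||prox-x||^2 = 3.0258
lambda*||prox|| = 8.7315
Total = 11.7574


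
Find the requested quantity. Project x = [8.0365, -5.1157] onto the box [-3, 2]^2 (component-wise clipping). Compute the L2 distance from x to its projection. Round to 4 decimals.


Project each component onto [-3, 2].
clip(8.0365) = 2.0, clip(-5.1157) = -3.0
Projection = [2.0, -3.0]
Squared diffs: [36.4393, 4.4762]
Distance = sqrt(40.9155) = 6.3965


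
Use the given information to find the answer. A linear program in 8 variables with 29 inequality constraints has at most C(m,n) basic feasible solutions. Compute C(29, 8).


Each vertex corresponds to some choice of n active constraints out of m, so the number of vertices is at most C(m, n) = m! / (n!(m-n)!).
m = 29, n = 8
Numerator: 29 * 28 * 27 * 26 * 25 * 24 * 23 * 22
Denominator: 8! = 40320
C(29, 8) = 4292145


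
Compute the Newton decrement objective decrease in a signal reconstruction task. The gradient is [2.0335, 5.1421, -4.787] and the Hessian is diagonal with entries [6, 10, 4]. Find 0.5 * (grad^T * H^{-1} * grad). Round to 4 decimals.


Step 1: H is diagonal, so H^(-1) * g = [0.3389, 0.5142, -1.1968].
Step 2: g^T H^(-1) g = sum_i g_i^2 / H_ii
  = (2.0335)^2/6 + (5.1421)^2/10 + (-4.787)^2/4
  = 0.6892 + 2.6441 + 5.7288 = 9.0621
Step 3: Objective decrease = 0.5 * g^T H^(-1) g = 4.5311


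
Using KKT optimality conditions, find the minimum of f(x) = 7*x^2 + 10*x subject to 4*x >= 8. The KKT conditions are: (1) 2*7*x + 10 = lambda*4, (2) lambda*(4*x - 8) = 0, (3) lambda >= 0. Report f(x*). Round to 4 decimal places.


Step 1: Try lambda = 0 (constraint inactive).
x_unc = -10/(2*7) = -0.7143
Check: 4*-0.7143 = -2.8572 < 8 -- violated!
Step 2: Constraint must be active: 4*x = 8
x* = 8/4 = 2.0
lambda = (2*7*2.0 + 10)/4 = 9.5
Step 3: Compute optimal value.
f(x*) = 7*2.0^2 + 10*2.0 = 48.0


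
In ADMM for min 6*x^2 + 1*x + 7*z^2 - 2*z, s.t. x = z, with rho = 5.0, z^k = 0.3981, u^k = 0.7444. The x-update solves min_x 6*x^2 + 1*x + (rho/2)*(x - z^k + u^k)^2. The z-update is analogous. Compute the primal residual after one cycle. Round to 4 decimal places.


ADMM iteration with rho = 5.0, z^k = 0.3981, u^k = 0.7444
Step 1: x-update.
Minimize 6*x^2 + 1*x + (5.0/2)*(x - 0.3981 + 0.7444)^2
FOC: (2*6 + 5.0)*x = -1 + 5.0*(0.3981 - 0.7444)
x^{k+1} = -0.1607
Step 2: z-update.
Minimize 7*z^2 - 2*z + (5.0/2)*(-0.1607 - z + 0.7444)^2
FOC: (2*7 + 5.0)*z = 2 + 5.0*(-0.1607 + 0.7444)
z^{k+1} = 0.2589
Step 3: u-update.
u^{k+1} = 0.7444 - 0.1607 - 0.2589 = 0.3248
Step 4: Primal residual = |-0.1607 - 0.2589| = 0.4196


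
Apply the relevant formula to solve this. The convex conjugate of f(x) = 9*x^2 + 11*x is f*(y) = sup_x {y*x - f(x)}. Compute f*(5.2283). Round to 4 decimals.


f*(y) = sup_x {y*x - a*x^2 - b*x} = sup_x {(y-b)*x - a*x^2}
FOC: (y - b) - 2a*x = 0 => x* = (y - b)/(2a)
x* = (5.2283 - 11)/(2*9) = -0.3207
f*(5.2283) = (y-b)^2/(4a) = (5.2283 - 11)^2/(4*9)
= 33.3125/36 = 0.9253


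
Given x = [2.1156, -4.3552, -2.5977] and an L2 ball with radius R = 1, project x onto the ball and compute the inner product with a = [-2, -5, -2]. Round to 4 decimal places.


Step 1: Compute ||x|| (intermediates to 6 decimals).
||x|| = sqrt(2.1156^2 + (-4.3552)^2 + (-2.5977)^2) = 5.494686
Step 2: Project.
Since ||x|| > R, scale = R/||x|| = 1/5.494686 = 0.181994, proj(x) = scale * x
proj(x) = [0.385027, -0.79262, -0.472766]
Step 3: Dot product.
a^T * proj(x) = -2*0.385027 - 5*(-0.79262) - 2*(-0.472766) = 4.1386


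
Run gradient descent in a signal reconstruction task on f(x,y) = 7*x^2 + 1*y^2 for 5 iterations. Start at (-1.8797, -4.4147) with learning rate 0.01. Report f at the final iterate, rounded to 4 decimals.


Gradient descent on f(x,y) = 7*x^2 + 1*y^2.
Starting point: (-1.8797, -4.4147), alpha = 0.01
Step 1: grad_x = 2*7*-1.8797 = -26.3158, grad_y = 2*1*-4.4147 = -8.8294
  x_1 = -1.8797 - 0.01*-26.3158 = -1.6165
  y_1 = -4.4147 - 0.01*-8.8294 = -4.3264
Step 2: grad_x = 2*7*-1.6165 = -22.6316, grad_y = 2*1*-4.3264 = -8.6528
  x_2 = -1.6165 - 0.01*-22.6316 = -1.3902
  y_2 = -4.3264 - 0.01*-8.6528 = -4.2399
Step 3: grad_x = 2*7*-1.3902 = -19.4632, grad_y = 2*1*-4.2399 = -8.4798
  x_3 = -1.3902 - 0.01*-19.4632 = -1.1956
  y_3 = -4.2399 - 0.01*-8.4798 = -4.1551
Step 4: grad_x = 2*7*-1.1956 = -16.7383, grad_y = 2*1*-4.1551 = -8.3102
  x_4 = -1.1956 - 0.01*-16.7383 = -1.0282
  y_4 = -4.1551 - 0.01*-8.3102 = -4.072
Step 5: grad_x = 2*7*-1.0282 = -14.395, grad_y = 2*1*-4.072 = -8.144
  x_5 = -1.0282 - 0.01*-14.395 = -0.8843
  y_5 = -4.072 - 0.01*-8.144 = -3.9905
f(-0.8843, -3.9905) = 7*(-0.8843)^2 + 1*(-3.9905)^2 = 21.3978


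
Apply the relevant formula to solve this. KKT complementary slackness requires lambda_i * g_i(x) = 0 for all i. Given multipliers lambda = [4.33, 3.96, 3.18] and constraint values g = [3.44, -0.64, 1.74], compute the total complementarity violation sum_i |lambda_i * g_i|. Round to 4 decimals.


KKT complementary slackness check:
lambda_1 * g_1 = 4.33 * 3.44 = 14.8952
lambda_2 * g_2 = 3.96 * -0.64 = -2.5344
lambda_3 * g_3 = 3.18 * 1.74 = 5.5332
Total violation = 14.8952 + 2.5344 + 5.5332 = 22.9628


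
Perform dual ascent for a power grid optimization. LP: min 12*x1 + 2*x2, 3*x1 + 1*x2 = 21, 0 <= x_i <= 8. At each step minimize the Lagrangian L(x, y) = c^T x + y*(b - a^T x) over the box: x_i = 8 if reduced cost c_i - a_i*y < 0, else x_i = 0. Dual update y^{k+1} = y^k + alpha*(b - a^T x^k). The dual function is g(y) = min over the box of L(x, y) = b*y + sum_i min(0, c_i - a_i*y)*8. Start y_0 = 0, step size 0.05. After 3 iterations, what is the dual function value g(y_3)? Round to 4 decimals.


Dual ascent for LP: min 12*x1 + 2*x2, 3*x1 + 1*x2 = 21, 0 <= x_i <= 8
Step 1: y^k = 0.0, reduced costs: (12.0, 2.0)
  x^k = (0.0, 0.0), subgradient = b - a^T x = 21.0
  y^{k+1} = 0.0 + 0.05*21.0 = 1.05
Step 2: y^k = 1.05, reduced costs: (8.85, 0.95)
  x^k = (0.0, 0.0), subgradient = b - a^T x = 21.0
  y^{k+1} = 1.05 + 0.05*21.0 = 2.1
Step 3: y^k = 2.1, reduced costs: (5.7, -0.1)
  x^k = (0.0, 8.0), subgradient = b - a^T x = 13.0
  y^{k+1} = 2.1 + 0.05*13.0 = 2.75
Dual objective at y_3 = 2.75: reduced costs (3.75, -0.75), box minimizer x = (0.0, 8.0)
g(y_3) = b*y + (c1 - a1*y)*x1 + (c2 - a2*y)*x2 = 21*2.75 + 3.75*0.0 + (-0.75)*8.0 = 57.75 + 0.0 - 6.0 = 51.75


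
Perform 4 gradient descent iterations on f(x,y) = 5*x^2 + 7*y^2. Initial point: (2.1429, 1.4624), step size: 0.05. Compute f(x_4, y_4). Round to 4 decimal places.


Gradient descent on f(x,y) = 5*x^2 + 7*y^2.
Starting point: (2.1429, 1.4624), alpha = 0.05
Step 1: grad_x = 2*5*2.1429 = 21.429, grad_y = 2*7*1.4624 = 20.4736
  x_1 = 2.1429 - 0.05*21.429 = 1.0715
  y_1 = 1.4624 - 0.05*20.4736 = 0.4387
Step 2: grad_x = 2*5*1.0715 = 10.7145, grad_y = 2*7*0.4387 = 6.1421
  x_2 = 1.0715 - 0.05*10.7145 = 0.5357
  y_2 = 0.4387 - 0.05*6.1421 = 0.1316
Step 3: grad_x = 2*5*0.5357 = 5.3573, grad_y = 2*7*0.1316 = 1.8426
  x_3 = 0.5357 - 0.05*5.3573 = 0.2679
  y_3 = 0.1316 - 0.05*1.8426 = 0.0395
Step 4: grad_x = 2*5*0.2679 = 2.6786, grad_y = 2*7*0.0395 = 0.5528
  x_4 = 0.2679 - 0.05*2.6786 = 0.1339
  y_4 = 0.0395 - 0.05*0.5528 = 0.0118
f(0.1339, 0.0118) = 5*0.1339^2 + 7*0.0118^2 = 0.0907


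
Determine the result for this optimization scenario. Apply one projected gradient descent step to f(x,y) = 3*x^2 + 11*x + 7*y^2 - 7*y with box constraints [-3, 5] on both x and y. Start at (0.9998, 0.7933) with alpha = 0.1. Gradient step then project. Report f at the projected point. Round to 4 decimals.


Step 1: Compute gradient at (0.9998, 0.7933).
grad_x = 2*3*0.9998 + 11 = 16.9988
grad_y = 2*7*0.7933 - 7 = 4.1062
Step 2: Gradient step.
x_raw = 0.9998 - 0.1*16.9988 = -0.7001
y_raw = 0.7933 - 0.1*4.1062 = 0.3827
Step 3: Project onto [-3, 5].
x_proj = clip(-0.7001) = -0.7001
y_proj = clip(0.3827) = 0.3827
Step 4: Evaluate f.
f(-0.7001, 0.3827) = -7.8842


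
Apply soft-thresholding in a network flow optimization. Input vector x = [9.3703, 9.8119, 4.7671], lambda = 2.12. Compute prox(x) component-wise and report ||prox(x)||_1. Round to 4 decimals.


Soft-thresholding with lambda = 2.12:
prox(9.3703) = sign(9.3703)*max(|9.3703| - 2.12, 0) = 7.2503
prox(9.8119) = sign(9.8119)*max(|9.8119| - 2.12, 0) = 7.6919
prox(4.7671) = sign(4.7671)*max(|4.7671| - 2.12, 0) = 2.6471
prox(x) = [7.2503, 7.6919, 2.6471]
||prox(x)||_1 = 7.2503 + 7.6919 + 2.6471 = 17.5893


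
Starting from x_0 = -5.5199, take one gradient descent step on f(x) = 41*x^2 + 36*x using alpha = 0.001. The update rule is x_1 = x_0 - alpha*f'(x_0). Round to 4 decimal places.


We compute the gradient at x_0 and apply the update.
f'(x) = 82*x + 36
f'(-5.5199) = 82*-5.5199 + 36 = -416.6318
x_1 = -5.5199 - 0.001*-416.6318 = -5.1033


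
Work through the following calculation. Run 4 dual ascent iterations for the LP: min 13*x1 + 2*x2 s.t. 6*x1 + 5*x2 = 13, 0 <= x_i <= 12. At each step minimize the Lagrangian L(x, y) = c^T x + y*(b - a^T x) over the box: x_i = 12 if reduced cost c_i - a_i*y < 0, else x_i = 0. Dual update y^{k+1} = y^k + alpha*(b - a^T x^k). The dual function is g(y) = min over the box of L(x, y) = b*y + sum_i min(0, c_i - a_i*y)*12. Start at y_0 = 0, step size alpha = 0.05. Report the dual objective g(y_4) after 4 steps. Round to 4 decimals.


Dual ascent for LP: min 13*x1 + 2*x2, 6*x1 + 5*x2 = 13, 0 <= x_i <= 12
Step 1: y^k = 0.0, reduced costs: (13.0, 2.0)
  x^k = (0.0, 0.0), subgradient = b - a^T x = 13.0
  y^{k+1} = 0.0 + 0.05*13.0 = 0.65
Step 2: y^k = 0.65, reduced costs: (9.1, -1.25)
  x^k = (0.0, 12.0), subgradient = b - a^T x = -47.0
  y^{k+1} = 0.65 + 0.05*-47.0 = -1.7
Step 3: y^k = -1.7, reduced costs: (23.2, 10.5)
  x^k = (0.0, 0.0), subgradient = b - a^T x = 13.0
  y^{k+1} = -1.7 + 0.05*13.0 = -1.05
Step 4: y^k = -1.05, reduced costs: (19.3, 7.25)
  x^k = (0.0, 0.0), subgradient = b - a^T x = 13.0
  y^{k+1} = -1.05 + 0.05*13.0 = -0.4
Dual objective at y_4 = -0.4: reduced costs (15.4, 4.0), box minimizer x = (0.0, 0.0)
g(y_4) = b*y + (c1 - a1*y)*x1 + (c2 - a2*y)*x2 = 13*(-0.4) + 15.4*0.0 + 4.0*0.0 = -5.2 + 0.0 + 0.0 = -5.2


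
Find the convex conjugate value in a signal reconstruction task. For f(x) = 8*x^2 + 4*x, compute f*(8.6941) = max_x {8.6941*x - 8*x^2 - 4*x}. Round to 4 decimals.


f*(y) = sup_x {y*x - a*x^2 - b*x} = sup_x {(y-b)*x - a*x^2}
FOC: (y - b) - 2a*x = 0 => x* = (y - b)/(2a)
x* = (8.6941 - 4)/(2*8) = 0.2934
f*(8.6941) = (y-b)^2/(4a) = (8.6941 - 4)^2/(4*8)
= 22.0346/32 = 0.6886


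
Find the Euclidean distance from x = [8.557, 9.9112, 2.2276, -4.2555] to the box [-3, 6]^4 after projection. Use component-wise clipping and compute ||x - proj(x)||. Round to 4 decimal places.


Project each component onto [-3, 6].
clip(8.557) = 6.0, clip(9.9112) = 6.0, clip(2.2276) = 2.2276, clip(-4.2555) = -3.0
Projection = [6.0, 6.0, 2.2276, -3.0]
Squared diffs: [6.5382, 15.2975, 0.0, 1.5763]
Distance = sqrt(23.412) = 4.8386


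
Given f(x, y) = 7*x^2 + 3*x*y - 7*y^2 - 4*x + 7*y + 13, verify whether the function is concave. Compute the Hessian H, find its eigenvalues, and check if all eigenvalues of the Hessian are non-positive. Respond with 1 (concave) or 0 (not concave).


The Hessian of f(x,y) = 7*x^2 + 3*x*y - 7*y^2 - 4*x + 7*y + 13 is:
H = [[14, 3], [3, -14]]
Trace = 14 - 14 = 0
Determinant = 14*-14 - (3)^2 = -205
Discriminant = (0)^2 - 4*-205 = 820.0
Eigenvalues: lambda_1 = -14.3178, lambda_2 = 14.3178
The function is not concave.

0


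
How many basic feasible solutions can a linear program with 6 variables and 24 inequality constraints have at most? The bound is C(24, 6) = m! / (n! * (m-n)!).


Each vertex corresponds to some choice of n active constraints out of m, so the number of vertices is at most C(m, n) = m! / (n!(m-n)!).
m = 24, n = 6
Numerator: 24 * 23 * 22 * 21 * 20 * 19
Denominator: 6! = 720
C(24, 6) = 134596


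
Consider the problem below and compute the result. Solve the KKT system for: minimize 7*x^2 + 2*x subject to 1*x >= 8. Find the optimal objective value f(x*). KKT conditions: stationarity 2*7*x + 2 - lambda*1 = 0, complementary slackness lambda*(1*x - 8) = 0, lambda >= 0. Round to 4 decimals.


Step 1: Try lambda = 0 (constraint inactive).
x_unc = -2/(2*7) = -0.1429
Check: 1*-0.1429 = -0.1429 < 8 -- violated!
Step 2: Constraint must be active: 1*x = 8
x* = 8/1 = 8.0
lambda = (2*7*8.0 + 2)/1 = 114.0
Step 3: Compute optimal value.
f(x*) = 7*8.0^2 + 2*8.0 = 464.0


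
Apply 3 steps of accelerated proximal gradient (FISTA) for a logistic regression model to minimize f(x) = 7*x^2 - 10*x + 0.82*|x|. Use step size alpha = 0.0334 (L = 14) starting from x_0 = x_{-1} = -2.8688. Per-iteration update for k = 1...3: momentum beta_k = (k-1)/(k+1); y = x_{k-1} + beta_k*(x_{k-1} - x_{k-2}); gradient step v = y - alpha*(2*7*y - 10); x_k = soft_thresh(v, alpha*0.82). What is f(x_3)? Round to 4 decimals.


FISTA on f(x) = 7*x^2 - 10*x + 0.82*|x|
L = 14, alpha = 0.0334
Iteration 1: beta = 0.0, y = -2.8688 + 0.0*(-2.8688 + 2.8688) = -2.8688
  grad(y) = -50.1632, v = y - alpha*grad = -1.1933
  prox(v) = soft_thresh(-1.1933, 0.0274) = -1.166
Iteration 2: beta = 0.3333, y = -1.166 + 0.3333*(-1.166 + 2.8688) = -0.5983
  grad(y) = -18.3769, v = y - alpha*grad = 0.0154
  prox(v) = soft_thresh(0.0154, 0.0274) = 0.0
Iteration 3: beta = 0.5, y = 0.0 + 0.5*(0.0 + 1.166) = 0.583
  grad(y) = -1.8383, v = y - alpha*grad = 0.6444
  prox(v) = soft_thresh(0.6444, 0.0274) = 0.617
f(x_3) = 7*0.617^2 - 10*0.617 + 0.82*|0.617| = -2.9992


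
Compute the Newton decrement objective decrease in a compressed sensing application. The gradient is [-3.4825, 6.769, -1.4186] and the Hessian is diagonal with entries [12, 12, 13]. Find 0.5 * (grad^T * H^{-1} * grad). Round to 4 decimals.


Step 1: H is diagonal, so H^(-1) * g = [-0.2902, 0.5641, -0.1091].
Step 2: g^T H^(-1) g = sum_i g_i^2 / H_ii
  = (-3.4825)^2/12 + (6.769)^2/12 + (-1.4186)^2/13
  = 1.0107 + 3.8183 + 0.1548 = 4.9837
Step 3: Objective decrease = 0.5 * g^T H^(-1) g = 2.4919


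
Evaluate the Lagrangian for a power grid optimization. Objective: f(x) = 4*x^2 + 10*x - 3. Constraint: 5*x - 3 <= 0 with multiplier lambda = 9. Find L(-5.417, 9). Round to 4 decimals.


Step 1: Evaluate f(x).
f(-5.417) = 4*(-5.417)^2 + 10*(-5.417) - 3 = 60.2056
Step 2: Evaluate g(x).
g(-5.417) = 5*-5.417 - 3 = -30.085
Step 3: Compute Lagrangian.
L = 60.2056 + 9*-30.085 = -210.5594


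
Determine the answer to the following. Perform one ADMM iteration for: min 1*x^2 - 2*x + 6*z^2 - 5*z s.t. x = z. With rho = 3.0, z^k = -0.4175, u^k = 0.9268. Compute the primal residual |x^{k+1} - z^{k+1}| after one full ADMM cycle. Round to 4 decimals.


ADMM iteration with rho = 3.0, z^k = -0.4175, u^k = 0.9268
Step 1: x-update.
Minimize 1*x^2 - 2*x + (3.0/2)*(x + 0.4175 + 0.9268)^2
FOC: (2*1 + 3.0)*x = 2 + 3.0*(-0.4175 - 0.9268)
x^{k+1} = -0.4066
Step 2: z-update.
Minimize 6*z^2 - 5*z + (3.0/2)*(-0.4066 - z + 0.9268)^2
FOC: (2*6 + 3.0)*z = 5 + 3.0*(-0.4066 + 0.9268)
z^{k+1} = 0.4374
Step 3: u-update.
u^{k+1} = 0.9268 - 0.4066 - 0.4374 = 0.0828
Step 4: Primal residual = |-0.4066 - 0.4374| = 0.844


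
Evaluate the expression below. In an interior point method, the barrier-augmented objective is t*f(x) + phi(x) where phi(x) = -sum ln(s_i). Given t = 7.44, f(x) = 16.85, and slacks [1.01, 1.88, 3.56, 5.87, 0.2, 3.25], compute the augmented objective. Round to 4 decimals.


Step 1: Compute log-barrier.
ln values: [0.01, 0.6313, 1.2698, 1.7699, -1.6094, 1.1787]
phi = -(0.01 + 0.6313 + 1.2698 + 1.7699 - 1.6094 + 1.1787) = -3.2501
Step 2: Compute augmented objective.
t*f(x) = 7.44*16.85 = 125.364
Total = 125.364 - 3.2501 = 122.1139


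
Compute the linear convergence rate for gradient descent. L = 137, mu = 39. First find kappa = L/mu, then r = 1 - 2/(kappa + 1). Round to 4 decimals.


Step 1: Compute the condition number.
kappa = L/mu = 137/39 = 3.5128
Step 2: Compute the convergence rate.
r = 1 - 2/(kappa + 1) = 1 - 2*mu/(L + mu) = (L - mu)/(L + mu) = 98/176 = 0.5568


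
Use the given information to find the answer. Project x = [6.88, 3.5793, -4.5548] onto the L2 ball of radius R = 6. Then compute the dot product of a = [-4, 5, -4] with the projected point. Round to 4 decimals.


Step 1: Compute ||x|| (intermediates to 6 decimals).
||x|| = sqrt(6.88^2 + 3.5793^2 + (-4.5548)^2) = 8.993998
Step 2: Project.
Since ||x|| > R, scale = R/||x|| = 6/8.993998 = 0.667112, proj(x) = scale * x
proj(x) = [4.589731, 2.387794, -3.038562]
Step 3: Dot product.
a^T * proj(x) = -4*4.589731 + 5*2.387794 - 4*(-3.038562) = 5.7343


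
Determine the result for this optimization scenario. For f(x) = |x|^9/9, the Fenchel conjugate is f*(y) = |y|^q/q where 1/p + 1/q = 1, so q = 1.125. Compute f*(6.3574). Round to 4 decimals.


The conjugate exponent q satisfies 1/p + 1/q = 1.
p = 9, so q = 9/(9 - 1) = 1.125
|y|^q = 6.3574^1.125 = 8.0111
f*(6.3574) = 8.0111 / 1.125 = 7.1209


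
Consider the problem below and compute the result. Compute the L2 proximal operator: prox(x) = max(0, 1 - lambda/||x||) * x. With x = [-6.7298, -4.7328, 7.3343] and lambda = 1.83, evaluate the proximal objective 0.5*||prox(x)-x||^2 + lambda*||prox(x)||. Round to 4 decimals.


Step 1: Compute ||x||.
||x|| = 11.0219
Step 2: Compute scaling factor.
scale = max(0, 1 - 1.83/11.0219) = 0.834
Step 3: prox(x) = [-5.6124, -3.947, 6.1166]
||prox(x)|| = 9.1919
Step 4: Proximal objective.
0.5*||prox-x||^2 = 1.6745
lambda*||prox|| = 16.8212
Total = 18.4956


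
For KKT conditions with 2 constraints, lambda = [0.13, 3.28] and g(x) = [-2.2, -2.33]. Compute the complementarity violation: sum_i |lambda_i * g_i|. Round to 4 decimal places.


KKT complementary slackness check:
lambda_1 * g_1 = 0.13 * -2.2 = -0.286
lambda_2 * g_2 = 3.28 * -2.33 = -7.6424
Total violation = 0.286 + 7.6424 = 7.9284


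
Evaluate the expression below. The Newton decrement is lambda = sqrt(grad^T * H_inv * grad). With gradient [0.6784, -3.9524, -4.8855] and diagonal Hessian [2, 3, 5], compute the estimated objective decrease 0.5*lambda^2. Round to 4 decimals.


Step 1: H is diagonal, so H^(-1) * g = [0.3392, -1.3175, -0.9771].
Step 2: g^T H^(-1) g = sum_i g_i^2 / H_ii
  = (0.6784)^2/2 + (-3.9524)^2/3 + (-4.8855)^2/5
  = 0.2301 + 5.2072 + 4.7736 = 10.2109
Step 3: Objective decrease = 0.5 * g^T H^(-1) g = 5.1054


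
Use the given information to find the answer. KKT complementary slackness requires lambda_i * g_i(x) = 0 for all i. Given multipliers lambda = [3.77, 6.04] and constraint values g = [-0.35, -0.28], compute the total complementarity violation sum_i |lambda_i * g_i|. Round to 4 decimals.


KKT complementary slackness check:
lambda_1 * g_1 = 3.77 * -0.35 = -1.3195
lambda_2 * g_2 = 6.04 * -0.28 = -1.6912
Total violation = 1.3195 + 1.6912 = 3.0107


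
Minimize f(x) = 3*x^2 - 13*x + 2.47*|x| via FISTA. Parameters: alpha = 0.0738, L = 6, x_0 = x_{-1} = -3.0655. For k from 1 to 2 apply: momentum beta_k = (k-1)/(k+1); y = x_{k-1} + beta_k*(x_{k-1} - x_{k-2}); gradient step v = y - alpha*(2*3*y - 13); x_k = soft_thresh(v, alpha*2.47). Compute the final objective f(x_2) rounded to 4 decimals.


FISTA on f(x) = 3*x^2 - 13*x + 2.47*|x|
L = 6, alpha = 0.0738
Iteration 1: beta = 0.0, y = -3.0655 + 0.0*(-3.0655 + 3.0655) = -3.0655
  grad(y) = -31.393, v = y - alpha*grad = -0.7487
  prox(v) = soft_thresh(-0.7487, 0.1823) = -0.5664
Iteration 2: beta = 0.3333, y = -0.5664 + 0.3333*(-0.5664 + 3.0655) = 0.2666
  grad(y) = -11.4003, v = y - alpha*grad = 1.108
  prox(v) = soft_thresh(1.108, 0.1823) = 0.9257
f(x_2) = 3*0.9257^2 - 13*0.9257 + 2.47*|0.9257| = -7.1767


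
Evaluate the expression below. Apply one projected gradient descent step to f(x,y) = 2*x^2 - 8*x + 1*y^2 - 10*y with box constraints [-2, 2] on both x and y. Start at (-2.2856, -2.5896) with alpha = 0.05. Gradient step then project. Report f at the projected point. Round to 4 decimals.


Step 1: Compute gradient at (-2.2856, -2.5896).
grad_x = 2*2*-2.2856 - 8 = -17.1424
grad_y = 2*1*-2.5896 - 10 = -15.1792
Step 2: Gradient step.
x_raw = -2.2856 - 0.05*-17.1424 = -1.4285
y_raw = -2.5896 - 0.05*-15.1792 = -1.8306
Step 3: Project onto [-2, 2].
x_proj = clip(-1.4285) = -1.4285
y_proj = clip(-1.8306) = -1.8306
Step 4: Evaluate f.
f(-1.4285, -1.8306) = 37.1666


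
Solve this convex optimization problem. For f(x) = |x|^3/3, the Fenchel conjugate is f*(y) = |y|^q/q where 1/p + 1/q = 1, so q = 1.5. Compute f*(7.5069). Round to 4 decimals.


The conjugate exponent q satisfies 1/p + 1/q = 1.
p = 3, so q = 3/(3 - 1) = 1.5
|y|^q = 7.5069^1.5 = 20.5679
f*(7.5069) = 20.5679 / 1.5 = 13.712


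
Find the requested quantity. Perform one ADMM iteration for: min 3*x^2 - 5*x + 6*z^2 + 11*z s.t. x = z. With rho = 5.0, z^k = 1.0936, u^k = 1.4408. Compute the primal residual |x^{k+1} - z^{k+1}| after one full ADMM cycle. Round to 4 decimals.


ADMM iteration with rho = 5.0, z^k = 1.0936, u^k = 1.4408
Step 1: x-update.
Minimize 3*x^2 - 5*x + (5.0/2)*(x - 1.0936 + 1.4408)^2
FOC: (2*3 + 5.0)*x = 5 + 5.0*(1.0936 - 1.4408)
x^{k+1} = 0.2967
Step 2: z-update.
Minimize 6*z^2 + 11*z + (5.0/2)*(0.2967 - z + 1.4408)^2
FOC: (2*6 + 5.0)*z = -11 + 5.0*(0.2967 + 1.4408)
z^{k+1} = -0.136
Step 3: u-update.
u^{k+1} = 1.4408 + 0.2967 + 0.136 = 1.8735
Step 4: Primal residual = |0.2967 + 0.136| = 0.4327


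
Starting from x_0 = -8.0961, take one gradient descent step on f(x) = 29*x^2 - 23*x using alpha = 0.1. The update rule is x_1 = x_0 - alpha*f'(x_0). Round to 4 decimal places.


We compute the gradient at x_0 and apply the update.
f'(x) = 58*x - 23
f'(-8.0961) = 58*-8.0961 - 23 = -492.5738
x_1 = -8.0961 - 0.1*-492.5738 = 41.1613


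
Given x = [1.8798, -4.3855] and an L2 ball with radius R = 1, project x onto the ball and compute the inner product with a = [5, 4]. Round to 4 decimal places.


Step 1: Compute ||x|| (intermediates to 6 decimals).
||x|| = sqrt(1.8798^2 + (-4.3855)^2) = 4.7714
Step 2: Project.
Since ||x|| > R, scale = R/||x|| = 1/4.7714 = 0.209582, proj(x) = scale * x
proj(x) = [0.393972, -0.919122]
Step 3: Dot product.
a^T * proj(x) = 5*0.393972 + 4*(-0.919122) = -1.7066


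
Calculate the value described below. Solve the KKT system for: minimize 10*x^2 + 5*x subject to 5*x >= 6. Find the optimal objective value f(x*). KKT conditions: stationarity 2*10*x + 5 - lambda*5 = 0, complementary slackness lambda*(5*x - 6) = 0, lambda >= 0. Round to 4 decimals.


Step 1: Try lambda = 0 (constraint inactive).
x_unc = -5/(2*10) = -0.25
Check: 5*-0.25 = -1.25 < 6 -- violated!
Step 2: Constraint must be active: 5*x = 6
x* = 6/5 = 1.2
lambda = (2*10*1.2 + 5)/5 = 5.8
Step 3: Compute optimal value.
f(x*) = 10*1.2^2 + 5*1.2 = 20.4


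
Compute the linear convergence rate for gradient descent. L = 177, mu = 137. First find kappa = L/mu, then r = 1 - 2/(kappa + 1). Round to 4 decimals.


Step 1: Compute the condition number.
kappa = L/mu = 177/137 = 1.292
Step 2: Compute the convergence rate.
r = 1 - 2/(kappa + 1) = 1 - 2*mu/(L + mu) = (L - mu)/(L + mu) = 40/314 = 0.1274


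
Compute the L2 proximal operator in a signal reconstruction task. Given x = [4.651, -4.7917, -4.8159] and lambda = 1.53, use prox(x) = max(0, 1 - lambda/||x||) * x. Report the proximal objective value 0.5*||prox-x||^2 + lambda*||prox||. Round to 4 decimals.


Step 1: Compute ||x||.
||x|| = 8.2332
Step 2: Compute scaling factor.
scale = max(0, 1 - 1.53/8.2332) = 0.8142
Step 3: prox(x) = [3.7867, -3.9012, -3.9209]
||prox(x)|| = 6.7032
Step 4: Proximal objective.
0.5*||prox-x||^2 = 1.1705
lambda*||prox|| = 10.2559
Total = 11.4263


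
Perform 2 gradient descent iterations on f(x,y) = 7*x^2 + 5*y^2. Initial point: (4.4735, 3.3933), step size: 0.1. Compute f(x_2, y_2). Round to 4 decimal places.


Gradient descent on f(x,y) = 7*x^2 + 5*y^2.
Starting point: (4.4735, 3.3933), alpha = 0.1
Step 1: grad_x = 2*7*4.4735 = 62.629, grad_y = 2*5*3.3933 = 33.933
  x_1 = 4.4735 - 0.1*62.629 = -1.7894
  y_1 = 3.3933 - 0.1*33.933 = 0.0
Step 2: grad_x = 2*7*-1.7894 = -25.0516, grad_y = 2*5*0.0 = 0.0
  x_2 = -1.7894 - 0.1*-25.0516 = 0.7158
  y_2 = 0.0 - 0.1*0.0 = 0.0
f(0.7158, 0.0) = 7*0.7158^2 + 5*0.0^2 = 3.5862


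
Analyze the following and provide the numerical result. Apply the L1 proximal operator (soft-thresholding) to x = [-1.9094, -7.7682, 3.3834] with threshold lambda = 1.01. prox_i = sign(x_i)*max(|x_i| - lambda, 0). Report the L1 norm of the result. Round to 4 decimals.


Soft-thresholding with lambda = 1.01:
prox(-1.9094) = sign(-1.9094)*max(|-1.9094| - 1.01, 0) = -0.8994
prox(-7.7682) = sign(-7.7682)*max(|-7.7682| - 1.01, 0) = -6.7582
prox(3.3834) = sign(3.3834)*max(|3.3834| - 1.01, 0) = 2.3734
prox(x) = [-0.8994, -6.7582, 2.3734]
||prox(x)||_1 = 0.8994 + 6.7582 + 2.3734 = 10.031


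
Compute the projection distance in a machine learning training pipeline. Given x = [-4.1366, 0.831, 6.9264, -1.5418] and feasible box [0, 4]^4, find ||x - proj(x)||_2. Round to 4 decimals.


Project each component onto [0, 4].
clip(-4.1366) = 0.0, clip(0.831) = 0.831, clip(6.9264) = 4.0, clip(-1.5418) = 0.0
Projection = [0.0, 0.831, 4.0, 0.0]
Squared diffs: [17.1115, 0.0, 8.5638, 2.3771]
Distance = sqrt(28.0524) = 5.2965


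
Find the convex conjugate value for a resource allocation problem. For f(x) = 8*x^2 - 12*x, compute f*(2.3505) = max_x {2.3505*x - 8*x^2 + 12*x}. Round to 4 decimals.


f*(y) = sup_x {y*x - a*x^2 - b*x} = sup_x {(y-b)*x - a*x^2}
FOC: (y - b) - 2a*x = 0 => x* = (y - b)/(2a)
x* = (2.3505 + 12)/(2*8) = 0.8969
f*(2.3505) = (y-b)^2/(4a) = (2.3505 + 12)^2/(4*8)
= 205.9369/32 = 6.4355


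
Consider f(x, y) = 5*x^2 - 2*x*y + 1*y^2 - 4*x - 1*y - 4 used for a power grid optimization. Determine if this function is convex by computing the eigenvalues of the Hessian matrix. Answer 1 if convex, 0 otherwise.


The Hessian of f(x,y) = 5*x^2 - 2*x*y + 1*y^2 - 4*x - 1*y - 4 is:
H = [[10, -2], [-2, 2]]
Trace = 10 + 2 = 12
Determinant = 10*2 - (-2)^2 = 16
Discriminant = (12)^2 - 4*16 = 80.0
Eigenvalues: lambda_1 = 1.5279, lambda_2 = 10.4721
The function is convex.

1


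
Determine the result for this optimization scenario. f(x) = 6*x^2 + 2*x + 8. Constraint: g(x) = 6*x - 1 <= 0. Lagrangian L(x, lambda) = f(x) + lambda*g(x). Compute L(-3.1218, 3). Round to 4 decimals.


Step 1: Evaluate f(x).
f(-3.1218) = 6*(-3.1218)^2 + 2*(-3.1218) + 8 = 60.2302
Step 2: Evaluate g(x).
g(-3.1218) = 6*-3.1218 - 1 = -19.7308
Step 3: Compute Lagrangian.
L = 60.2302 + 3*-19.7308 = 1.0378


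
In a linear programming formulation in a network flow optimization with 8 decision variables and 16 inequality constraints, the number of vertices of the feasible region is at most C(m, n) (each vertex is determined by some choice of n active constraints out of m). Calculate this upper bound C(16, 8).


Each vertex corresponds to some choice of n active constraints out of m, so the number of vertices is at most C(m, n) = m! / (n!(m-n)!).
m = 16, n = 8
Numerator: 16 * 15 * 14 * 13 * 12 * 11 * 10 * 9
Denominator: 8! = 40320
C(16, 8) = 12870


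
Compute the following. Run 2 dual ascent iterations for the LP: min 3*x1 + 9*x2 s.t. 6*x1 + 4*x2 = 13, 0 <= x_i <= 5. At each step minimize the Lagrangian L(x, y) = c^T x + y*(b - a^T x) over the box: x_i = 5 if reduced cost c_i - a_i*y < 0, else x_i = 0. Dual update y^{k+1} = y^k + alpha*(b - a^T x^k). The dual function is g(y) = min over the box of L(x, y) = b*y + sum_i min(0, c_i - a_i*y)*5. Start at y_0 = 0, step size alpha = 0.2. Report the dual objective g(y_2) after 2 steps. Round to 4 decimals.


Dual ascent for LP: min 3*x1 + 9*x2, 6*x1 + 4*x2 = 13, 0 <= x_i <= 5
Step 1: y^k = 0.0, reduced costs: (3.0, 9.0)
  x^k = (0.0, 0.0), subgradient = b - a^T x = 13.0
  y^{k+1} = 0.0 + 0.2*13.0 = 2.6
Step 2: y^k = 2.6, reduced costs: (-12.6, -1.4)
  x^k = (5.0, 5.0), subgradient = b - a^T x = -37.0
  y^{k+1} = 2.6 + 0.2*-37.0 = -4.8
Dual objective at y_2 = -4.8: reduced costs (31.8, 28.2), box minimizer x = (0.0, 0.0)
g(y_2) = b*y + (c1 - a1*y)*x1 + (c2 - a2*y)*x2 = 13*(-4.8) + 31.8*0.0 + 28.2*0.0 = -62.4 + 0.0 + 0.0 = -62.4


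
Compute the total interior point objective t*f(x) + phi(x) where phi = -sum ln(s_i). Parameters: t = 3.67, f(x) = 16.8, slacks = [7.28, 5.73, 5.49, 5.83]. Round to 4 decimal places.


Step 1: Compute log-barrier.
ln values: [1.9851, 1.7457, 1.7029, 1.763]
phi = -(1.9851 + 1.7457 + 1.7029 + 1.763) = -7.1968
Step 2: Compute augmented objective.
t*f(x) = 3.67*16.8 = 61.656
Total = 61.656 - 7.1968 = 54.4592


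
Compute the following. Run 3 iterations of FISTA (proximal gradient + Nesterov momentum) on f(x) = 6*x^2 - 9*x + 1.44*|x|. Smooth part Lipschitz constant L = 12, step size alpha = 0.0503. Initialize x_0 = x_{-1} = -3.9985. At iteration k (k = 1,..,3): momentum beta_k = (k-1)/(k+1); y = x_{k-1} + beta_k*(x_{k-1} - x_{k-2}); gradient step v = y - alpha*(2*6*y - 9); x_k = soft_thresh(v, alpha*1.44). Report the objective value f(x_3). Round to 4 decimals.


FISTA on f(x) = 6*x^2 - 9*x + 1.44*|x|
L = 12, alpha = 0.0503
Iteration 1: beta = 0.0, y = -3.9985 + 0.0*(-3.9985 + 3.9985) = -3.9985
  grad(y) = -56.982, v = y - alpha*grad = -1.1323
  prox(v) = soft_thresh(-1.1323, 0.0724) = -1.0599
Iteration 2: beta = 0.3333, y = -1.0599 + 0.3333*(-1.0599 + 3.9985) = -0.0803
  grad(y) = -9.964, v = y - alpha*grad = 0.4209
  prox(v) = soft_thresh(0.4209, 0.0724) = 0.3484
Iteration 3: beta = 0.5, y = 0.3484 + 0.5*(0.3484 + 1.0599) = 1.0526
  grad(y) = 3.6309, v = y - alpha*grad = 0.8699
  prox(v) = soft_thresh(0.8699, 0.0724) = 0.7975
f(x_3) = 6*0.7975^2 - 9*0.7975 + 1.44*|0.7975| = -2.213


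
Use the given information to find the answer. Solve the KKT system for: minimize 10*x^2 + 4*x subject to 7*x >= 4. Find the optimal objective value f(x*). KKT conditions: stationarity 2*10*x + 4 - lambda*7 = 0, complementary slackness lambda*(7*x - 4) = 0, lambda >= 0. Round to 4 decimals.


Step 1: Try lambda = 0 (constraint inactive).
x_unc = -4/(2*10) = -0.2
Check: 7*-0.2 = -1.4 < 4 -- violated!
Step 2: Constraint must be active: 7*x = 4
x* = 4/7 = 0.5714 (rounded; the exact value 4/7 is used below)
lambda = (2*10*(4/7) + 4)/7 = 2.2041
Step 3: Compute optimal value.
f(x*) = 10*(4/7)^2 + 4*(4/7) = 5.551


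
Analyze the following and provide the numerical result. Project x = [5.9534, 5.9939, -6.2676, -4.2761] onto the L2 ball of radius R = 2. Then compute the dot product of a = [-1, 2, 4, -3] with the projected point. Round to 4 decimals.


Step 1: Compute ||x|| (intermediates to 6 decimals).
||x|| = sqrt(5.9534^2 + 5.9939^2 + (-6.2676)^2 + (-4.2761)^2) = 11.355072
Step 2: Project.
Since ||x|| > R, scale = R/||x|| = 2/11.355072 = 0.176133, proj(x) = scale * x
proj(x) = [1.04859, 1.055724, -1.103931, -0.753162]
Step 3: Dot product.
a^T * proj(x) = -1*1.04859 + 2*1.055724 + 4*(-1.103931) - 3*(-0.753162) = -1.0934


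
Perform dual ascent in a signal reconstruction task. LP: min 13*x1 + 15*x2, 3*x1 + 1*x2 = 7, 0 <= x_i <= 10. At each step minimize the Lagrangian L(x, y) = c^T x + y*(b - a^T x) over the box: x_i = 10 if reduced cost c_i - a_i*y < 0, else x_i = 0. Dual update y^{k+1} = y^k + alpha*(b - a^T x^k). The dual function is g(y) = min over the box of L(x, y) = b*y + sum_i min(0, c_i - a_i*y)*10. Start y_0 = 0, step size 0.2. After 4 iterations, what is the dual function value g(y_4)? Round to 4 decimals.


Dual ascent for LP: min 13*x1 + 15*x2, 3*x1 + 1*x2 = 7, 0 <= x_i <= 10
Step 1: y^k = 0.0, reduced costs: (13.0, 15.0)
  x^k = (0.0, 0.0), subgradient = b - a^T x = 7.0
  y^{k+1} = 0.0 + 0.2*7.0 = 1.4
Step 2: y^k = 1.4, reduced costs: (8.8, 13.6)
  x^k = (0.0, 0.0), subgradient = b - a^T x = 7.0
  y^{k+1} = 1.4 + 0.2*7.0 = 2.8
Step 3: y^k = 2.8, reduced costs: (4.6, 12.2)
  x^k = (0.0, 0.0), subgradient = b - a^T x = 7.0
  y^{k+1} = 2.8 + 0.2*7.0 = 4.2
Step 4: y^k = 4.2, reduced costs: (0.4, 10.8)
  x^k = (0.0, 0.0), subgradient = b - a^T x = 7.0
  y^{k+1} = 4.2 + 0.2*7.0 = 5.6
Dual objective at y_4 = 5.6: reduced costs (-3.8, 9.4), box minimizer x = (10.0, 0.0)
g(y_4) = b*y + (c1 - a1*y)*x1 + (c2 - a2*y)*x2 = 7*5.6 + (-3.8)*10.0 + 9.4*0.0 = 39.2 - 38.0 + 0.0 = 1.2


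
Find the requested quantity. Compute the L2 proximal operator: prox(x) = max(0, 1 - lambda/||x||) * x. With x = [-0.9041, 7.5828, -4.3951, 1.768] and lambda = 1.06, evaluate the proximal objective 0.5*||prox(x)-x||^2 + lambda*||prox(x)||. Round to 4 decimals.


Step 1: Compute ||x||.
||x|| = 8.9866
Step 2: Compute scaling factor.
scale = max(0, 1 - 1.06/8.9866) = 0.882
Step 3: prox(x) = [-0.7975, 6.6884, -3.8767, 1.5595]
||prox(x)|| = 7.9266
Step 4: Proximal objective.
0.5*||prox-x||^2 = 0.5618
lambda*||prox|| = 8.4022
Total = 8.964


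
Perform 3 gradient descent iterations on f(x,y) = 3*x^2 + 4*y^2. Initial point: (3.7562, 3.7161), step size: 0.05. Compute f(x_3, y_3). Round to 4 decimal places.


Gradient descent on f(x,y) = 3*x^2 + 4*y^2.
Starting point: (3.7562, 3.7161), alpha = 0.05
Step 1: grad_x = 2*3*3.7562 = 22.5372, grad_y = 2*4*3.7161 = 29.7288
  x_1 = 3.7562 - 0.05*22.5372 = 2.6293
  y_1 = 3.7161 - 0.05*29.7288 = 2.2297
Step 2: grad_x = 2*3*2.6293 = 15.776, grad_y = 2*4*2.2297 = 17.8373
  x_2 = 2.6293 - 0.05*15.776 = 1.8405
  y_2 = 2.2297 - 0.05*17.8373 = 1.3378
Step 3: grad_x = 2*3*1.8405 = 11.0432, grad_y = 2*4*1.3378 = 10.7024
  x_3 = 1.8405 - 0.05*11.0432 = 1.2884
  y_3 = 1.3378 - 0.05*10.7024 = 0.8027
f(1.2884, 0.8027) = 3*1.2884^2 + 4*0.8027^2 = 7.5569


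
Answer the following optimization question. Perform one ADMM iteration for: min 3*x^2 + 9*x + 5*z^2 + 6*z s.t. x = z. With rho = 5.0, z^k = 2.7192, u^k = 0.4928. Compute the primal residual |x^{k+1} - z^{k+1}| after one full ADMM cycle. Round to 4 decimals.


ADMM iteration with rho = 5.0, z^k = 2.7192, u^k = 0.4928
Step 1: x-update.
Minimize 3*x^2 + 9*x + (5.0/2)*(x - 2.7192 + 0.4928)^2
FOC: (2*3 + 5.0)*x = -9 + 5.0*(2.7192 - 0.4928)
x^{k+1} = 0.1938
Step 2: z-update.
Minimize 5*z^2 + 6*z + (5.0/2)*(0.1938 - z + 0.4928)^2
FOC: (2*5 + 5.0)*z = -6 + 5.0*(0.1938 + 0.4928)
z^{k+1} = -0.1711
Step 3: u-update.
u^{k+1} = 0.4928 + 0.1938 + 0.1711 = 0.8577
Step 4: Primal residual = |0.1938 + 0.1711| = 0.3649


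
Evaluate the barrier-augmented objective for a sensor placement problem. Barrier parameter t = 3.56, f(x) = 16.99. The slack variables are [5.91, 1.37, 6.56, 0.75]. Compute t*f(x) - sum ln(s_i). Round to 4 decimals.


Step 1: Compute log-barrier.
ln values: [1.7766, 0.3148, 1.881, -0.2877]
phi = -(1.7766 + 0.3148 + 1.881 - 0.2877) = -3.6848
Step 2: Compute augmented objective.
t*f(x) = 3.56*16.99 = 60.4844
Total = 60.4844 - 3.6848 = 56.7996


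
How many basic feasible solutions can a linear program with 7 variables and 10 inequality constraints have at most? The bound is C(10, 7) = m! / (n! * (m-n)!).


Each vertex corresponds to some choice of n active constraints out of m, so the number of vertices is at most C(m, n) = m! / (n!(m-n)!).
m = 10, n = 7
Numerator: 10 * 9 * 8 * 7 * 6 * 5 * 4
Denominator: 7! = 5040
C(10, 7) = 120


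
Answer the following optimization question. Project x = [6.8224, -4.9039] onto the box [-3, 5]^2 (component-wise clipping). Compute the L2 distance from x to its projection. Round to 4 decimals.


Project each component onto [-3, 5].
clip(6.8224) = 5.0, clip(-4.9039) = -3.0
Projection = [5.0, -3.0]
Squared diffs: [3.3211, 3.6248]
Distance = sqrt(6.9459) = 2.6355


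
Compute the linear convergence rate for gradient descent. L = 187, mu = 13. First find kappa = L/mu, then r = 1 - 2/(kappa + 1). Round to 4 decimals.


Step 1: Compute the condition number.
kappa = L/mu = 187/13 = 14.3846
Step 2: Compute the convergence rate.
r = 1 - 2/(kappa + 1) = 1 - 2*mu/(L + mu) = (L - mu)/(L + mu) = 174/200 = 0.87
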